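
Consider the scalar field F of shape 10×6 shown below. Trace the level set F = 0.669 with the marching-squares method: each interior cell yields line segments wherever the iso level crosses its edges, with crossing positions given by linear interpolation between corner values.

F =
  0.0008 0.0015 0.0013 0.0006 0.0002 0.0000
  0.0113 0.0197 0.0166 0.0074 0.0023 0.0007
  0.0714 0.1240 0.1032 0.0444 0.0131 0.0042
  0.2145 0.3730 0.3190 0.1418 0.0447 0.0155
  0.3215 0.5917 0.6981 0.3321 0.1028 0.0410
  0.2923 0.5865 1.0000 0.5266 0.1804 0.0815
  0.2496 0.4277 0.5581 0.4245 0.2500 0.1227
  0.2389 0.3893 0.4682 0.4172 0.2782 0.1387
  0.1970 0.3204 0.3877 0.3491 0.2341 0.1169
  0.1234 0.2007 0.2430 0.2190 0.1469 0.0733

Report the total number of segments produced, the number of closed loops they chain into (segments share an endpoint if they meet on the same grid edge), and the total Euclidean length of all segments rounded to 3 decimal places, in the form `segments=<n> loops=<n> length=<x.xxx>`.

segments=6 loops=1 length=4.822

cell (3,1): code 0100 → (3.923,2.000)–(4.000,1.727)
cell (3,2): code 1000 → (4.000,2.080)–(3.923,2.000)
cell (4,1): code 0110 → (4.000,1.727)–(5.000,1.200)
cell (4,2): code 1001 → (5.000,2.699)–(4.000,2.080)
cell (5,1): code 0010 → (5.000,1.200)–(5.749,2.000)
cell (5,2): code 0001 → (5.749,2.000)–(5.000,2.699)
total: 6 segments, chained into 1 closed loop(s), length Σ = 4.822327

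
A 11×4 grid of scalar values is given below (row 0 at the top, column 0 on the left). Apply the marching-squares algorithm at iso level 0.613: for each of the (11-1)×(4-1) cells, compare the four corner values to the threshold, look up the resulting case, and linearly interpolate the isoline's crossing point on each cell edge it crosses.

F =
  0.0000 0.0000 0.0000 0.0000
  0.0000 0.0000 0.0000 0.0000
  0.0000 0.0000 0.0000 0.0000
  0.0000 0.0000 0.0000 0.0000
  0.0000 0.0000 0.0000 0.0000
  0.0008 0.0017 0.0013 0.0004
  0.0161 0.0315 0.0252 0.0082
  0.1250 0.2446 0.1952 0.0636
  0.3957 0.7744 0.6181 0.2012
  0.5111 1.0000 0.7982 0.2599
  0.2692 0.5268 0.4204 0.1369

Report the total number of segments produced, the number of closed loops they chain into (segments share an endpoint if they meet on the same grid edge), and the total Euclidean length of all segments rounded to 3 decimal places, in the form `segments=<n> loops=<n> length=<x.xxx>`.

cell (7,0): code 0100 → (7.695,1.000)–(8.000,0.574)
cell (7,1): code 1100 → (7.988,2.000)–(7.695,1.000)
cell (7,2): code 1000 → (8.000,2.012)–(7.988,2.000)
cell (8,0): code 0110 → (8.000,0.574)–(9.000,0.208)
cell (8,2): code 1001 → (9.000,2.344)–(8.000,2.012)
cell (9,0): code 0010 → (9.000,0.208)–(9.818,1.000)
cell (9,1): code 0011 → (9.818,1.000)–(9.490,2.000)
cell (9,2): code 0001 → (9.490,2.000)–(9.000,2.344)
total: 8 segments, chained into 1 closed loop(s), length Σ = 6.490623

segments=8 loops=1 length=6.491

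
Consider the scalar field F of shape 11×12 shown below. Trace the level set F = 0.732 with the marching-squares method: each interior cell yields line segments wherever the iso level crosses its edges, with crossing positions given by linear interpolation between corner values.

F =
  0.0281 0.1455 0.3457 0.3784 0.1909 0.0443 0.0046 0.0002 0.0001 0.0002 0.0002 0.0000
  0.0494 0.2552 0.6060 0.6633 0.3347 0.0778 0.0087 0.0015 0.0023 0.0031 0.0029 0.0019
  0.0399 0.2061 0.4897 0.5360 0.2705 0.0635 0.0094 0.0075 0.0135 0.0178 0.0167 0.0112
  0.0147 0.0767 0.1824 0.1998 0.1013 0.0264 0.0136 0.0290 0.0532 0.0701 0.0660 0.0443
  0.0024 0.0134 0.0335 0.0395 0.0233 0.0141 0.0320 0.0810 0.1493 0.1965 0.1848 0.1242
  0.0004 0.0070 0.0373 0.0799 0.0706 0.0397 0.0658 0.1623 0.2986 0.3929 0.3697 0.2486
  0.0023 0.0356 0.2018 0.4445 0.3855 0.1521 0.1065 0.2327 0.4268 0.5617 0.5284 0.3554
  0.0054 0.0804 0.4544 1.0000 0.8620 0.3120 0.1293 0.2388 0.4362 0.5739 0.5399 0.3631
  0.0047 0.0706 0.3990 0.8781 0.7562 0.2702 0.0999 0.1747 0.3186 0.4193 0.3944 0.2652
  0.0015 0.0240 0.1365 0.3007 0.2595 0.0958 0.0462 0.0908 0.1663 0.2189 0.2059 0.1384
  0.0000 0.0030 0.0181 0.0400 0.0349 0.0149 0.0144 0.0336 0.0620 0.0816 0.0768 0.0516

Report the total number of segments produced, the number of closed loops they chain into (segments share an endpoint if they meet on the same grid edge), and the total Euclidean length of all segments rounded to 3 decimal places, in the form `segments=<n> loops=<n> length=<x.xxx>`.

cell (6,2): code 0100 → (6.518,3.000)–(7.000,2.509)
cell (6,3): code 1100 → (6.727,4.000)–(6.518,3.000)
cell (6,4): code 1000 → (7.000,4.236)–(6.727,4.000)
cell (7,2): code 0110 → (7.000,2.509)–(8.000,2.695)
cell (7,4): code 1001 → (8.000,4.050)–(7.000,4.236)
cell (8,2): code 0010 → (8.000,2.695)–(8.253,3.000)
cell (8,3): code 0011 → (8.253,3.000)–(8.049,4.000)
cell (8,4): code 0001 → (8.049,4.000)–(8.000,4.050)
total: 8 segments, chained into 1 closed loop(s), length Σ = 5.592239

segments=8 loops=1 length=5.592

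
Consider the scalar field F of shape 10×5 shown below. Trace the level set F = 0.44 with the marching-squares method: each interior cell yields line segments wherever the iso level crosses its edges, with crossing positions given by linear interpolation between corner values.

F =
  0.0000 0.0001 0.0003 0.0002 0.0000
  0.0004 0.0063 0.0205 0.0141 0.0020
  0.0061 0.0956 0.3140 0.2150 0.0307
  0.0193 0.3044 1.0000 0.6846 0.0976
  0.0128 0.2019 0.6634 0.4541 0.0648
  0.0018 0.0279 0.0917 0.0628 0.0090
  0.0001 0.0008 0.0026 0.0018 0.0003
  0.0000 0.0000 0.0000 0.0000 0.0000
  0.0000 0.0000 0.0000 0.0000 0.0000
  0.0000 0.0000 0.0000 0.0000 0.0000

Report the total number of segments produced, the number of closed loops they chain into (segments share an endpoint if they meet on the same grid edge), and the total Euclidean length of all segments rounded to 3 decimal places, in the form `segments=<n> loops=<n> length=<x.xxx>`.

cell (2,1): code 0100 → (2.184,2.000)–(3.000,1.195)
cell (2,2): code 1100 → (2.479,3.000)–(2.184,2.000)
cell (2,3): code 1000 → (3.000,3.417)–(2.479,3.000)
cell (3,1): code 0110 → (3.000,1.195)–(4.000,1.516)
cell (3,3): code 1001 → (4.000,3.036)–(3.000,3.417)
cell (4,1): code 0010 → (4.000,1.516)–(4.391,2.000)
cell (4,2): code 0011 → (4.391,2.000)–(4.036,3.000)
cell (4,3): code 0001 → (4.036,3.000)–(4.000,3.036)
total: 8 segments, chained into 1 closed loop(s), length Σ = 6.710739

segments=8 loops=1 length=6.711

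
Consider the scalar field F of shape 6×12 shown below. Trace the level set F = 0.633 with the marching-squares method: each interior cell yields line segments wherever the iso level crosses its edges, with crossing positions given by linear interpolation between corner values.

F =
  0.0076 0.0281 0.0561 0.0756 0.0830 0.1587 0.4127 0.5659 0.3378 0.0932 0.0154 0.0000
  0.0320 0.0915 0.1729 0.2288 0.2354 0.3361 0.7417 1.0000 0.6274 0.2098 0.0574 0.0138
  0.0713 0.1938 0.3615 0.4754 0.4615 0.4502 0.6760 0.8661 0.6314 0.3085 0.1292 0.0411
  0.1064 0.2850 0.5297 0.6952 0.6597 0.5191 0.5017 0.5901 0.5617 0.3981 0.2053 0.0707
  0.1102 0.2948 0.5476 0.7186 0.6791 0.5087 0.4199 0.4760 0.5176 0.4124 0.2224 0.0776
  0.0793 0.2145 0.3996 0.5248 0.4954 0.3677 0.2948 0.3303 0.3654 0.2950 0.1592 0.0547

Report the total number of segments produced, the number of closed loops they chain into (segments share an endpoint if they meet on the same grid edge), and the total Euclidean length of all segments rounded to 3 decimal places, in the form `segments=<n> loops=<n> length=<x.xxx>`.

cell (0,5): code 0100 → (0.670,6.000)–(1.000,5.732)
cell (0,6): code 1100 → (0.155,7.000)–(0.670,6.000)
cell (0,7): code 1000 → (1.000,7.985)–(0.155,7.000)
cell (1,5): code 0110 → (1.000,5.732)–(2.000,5.810)
cell (1,7): code 1001 → (2.000,7.993)–(1.000,7.985)
cell (2,2): code 0100 → (2.717,3.000)–(3.000,2.624)
cell (2,3): code 1100 → (2.865,4.000)–(2.717,3.000)
cell (2,4): code 1000 → (3.000,4.190)–(2.865,4.000)
cell (2,5): code 0010 → (2.000,5.810)–(2.247,6.000)
cell (2,6): code 0011 → (2.247,6.000)–(2.845,7.000)
cell (2,7): code 0001 → (2.845,7.000)–(2.000,7.993)
cell (3,2): code 0110 → (3.000,2.624)–(4.000,2.499)
cell (3,4): code 1001 → (4.000,4.271)–(3.000,4.190)
cell (4,2): code 0010 → (4.000,2.499)–(4.442,3.000)
cell (4,3): code 0011 → (4.442,3.000)–(4.251,4.000)
cell (4,4): code 0001 → (4.251,4.000)–(4.000,4.271)
total: 16 segments, chained into 2 closed loop(s), length Σ = 13.411655

segments=16 loops=2 length=13.412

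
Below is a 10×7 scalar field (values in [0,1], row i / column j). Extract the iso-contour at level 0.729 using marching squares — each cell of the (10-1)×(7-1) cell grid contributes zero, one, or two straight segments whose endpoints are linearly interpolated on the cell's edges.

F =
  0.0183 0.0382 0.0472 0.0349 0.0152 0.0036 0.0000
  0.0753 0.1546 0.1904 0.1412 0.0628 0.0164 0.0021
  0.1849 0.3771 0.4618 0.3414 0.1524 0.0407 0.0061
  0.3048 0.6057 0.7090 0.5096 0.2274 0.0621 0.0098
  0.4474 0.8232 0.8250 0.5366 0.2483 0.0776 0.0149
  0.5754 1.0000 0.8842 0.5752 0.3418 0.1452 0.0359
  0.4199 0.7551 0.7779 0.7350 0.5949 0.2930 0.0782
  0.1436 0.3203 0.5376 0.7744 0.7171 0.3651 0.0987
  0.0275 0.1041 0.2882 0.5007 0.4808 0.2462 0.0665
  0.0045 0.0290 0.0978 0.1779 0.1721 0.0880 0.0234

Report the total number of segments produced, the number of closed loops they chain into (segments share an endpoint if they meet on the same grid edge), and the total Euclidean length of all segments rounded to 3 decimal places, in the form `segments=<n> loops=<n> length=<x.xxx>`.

cell (3,0): code 0100 → (3.567,1.000)–(4.000,0.749)
cell (3,1): code 1100 → (3.172,2.000)–(3.567,1.000)
cell (3,2): code 1000 → (4.000,2.333)–(3.172,2.000)
cell (4,0): code 0110 → (4.000,0.749)–(5.000,0.362)
cell (4,2): code 1001 → (5.000,2.502)–(4.000,2.333)
cell (5,0): code 0110 → (5.000,0.362)–(6.000,0.922)
cell (5,2): code 1101 → (5.962,3.000)–(5.000,2.502)
cell (5,3): code 1000 → (6.000,3.043)–(5.962,3.000)
cell (6,0): code 0010 → (6.000,0.922)–(6.060,1.000)
cell (6,1): code 0011 → (6.060,1.000)–(6.203,2.000)
cell (6,2): code 0111 → (6.203,2.000)–(7.000,2.808)
cell (6,3): code 1001 → (7.000,3.792)–(6.000,3.043)
cell (7,2): code 0010 → (7.000,2.808)–(7.166,3.000)
cell (7,3): code 0001 → (7.166,3.000)–(7.000,3.792)
total: 14 segments, chained into 1 closed loop(s), length Σ = 11.397015

segments=14 loops=1 length=11.397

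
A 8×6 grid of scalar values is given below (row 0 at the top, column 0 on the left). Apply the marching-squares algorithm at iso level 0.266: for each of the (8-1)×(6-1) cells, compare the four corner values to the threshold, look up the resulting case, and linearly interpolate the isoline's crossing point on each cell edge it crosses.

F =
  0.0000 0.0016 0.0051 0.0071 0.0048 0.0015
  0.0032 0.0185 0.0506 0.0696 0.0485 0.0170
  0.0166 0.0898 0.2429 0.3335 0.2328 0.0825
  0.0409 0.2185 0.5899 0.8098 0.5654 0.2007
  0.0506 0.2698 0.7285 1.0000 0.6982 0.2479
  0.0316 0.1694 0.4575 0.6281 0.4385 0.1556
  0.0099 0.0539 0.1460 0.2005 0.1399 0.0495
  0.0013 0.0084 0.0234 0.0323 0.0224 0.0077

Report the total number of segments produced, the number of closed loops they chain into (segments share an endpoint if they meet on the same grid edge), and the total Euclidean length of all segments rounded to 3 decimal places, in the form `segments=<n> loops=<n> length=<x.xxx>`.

cell (1,2): code 0100 → (1.744,3.000)–(2.000,2.255)
cell (1,3): code 1000 → (2.000,3.670)–(1.744,3.000)
cell (2,1): code 0100 → (2.067,2.000)–(3.000,1.128)
cell (2,2): code 1110 → (2.000,2.255)–(2.067,2.000)
cell (2,3): code 1101 → (2.100,4.000)–(2.000,3.670)
cell (2,4): code 1000 → (3.000,4.821)–(2.100,4.000)
cell (3,0): code 0100 → (3.926,1.000)–(4.000,0.983)
cell (3,1): code 1110 → (3.000,1.128)–(3.926,1.000)
cell (3,4): code 1001 → (4.000,4.960)–(3.000,4.821)
cell (4,0): code 0010 → (4.000,0.983)–(4.038,1.000)
cell (4,1): code 0111 → (4.038,1.000)–(5.000,1.335)
cell (4,4): code 1001 → (5.000,4.610)–(4.000,4.960)
cell (5,1): code 0010 → (5.000,1.335)–(5.615,2.000)
cell (5,2): code 0011 → (5.615,2.000)–(5.847,3.000)
cell (5,3): code 0011 → (5.847,3.000)–(5.578,4.000)
cell (5,4): code 0001 → (5.578,4.000)–(5.000,4.610)
total: 16 segments, chained into 1 closed loop(s), length Σ = 12.556844

segments=16 loops=1 length=12.557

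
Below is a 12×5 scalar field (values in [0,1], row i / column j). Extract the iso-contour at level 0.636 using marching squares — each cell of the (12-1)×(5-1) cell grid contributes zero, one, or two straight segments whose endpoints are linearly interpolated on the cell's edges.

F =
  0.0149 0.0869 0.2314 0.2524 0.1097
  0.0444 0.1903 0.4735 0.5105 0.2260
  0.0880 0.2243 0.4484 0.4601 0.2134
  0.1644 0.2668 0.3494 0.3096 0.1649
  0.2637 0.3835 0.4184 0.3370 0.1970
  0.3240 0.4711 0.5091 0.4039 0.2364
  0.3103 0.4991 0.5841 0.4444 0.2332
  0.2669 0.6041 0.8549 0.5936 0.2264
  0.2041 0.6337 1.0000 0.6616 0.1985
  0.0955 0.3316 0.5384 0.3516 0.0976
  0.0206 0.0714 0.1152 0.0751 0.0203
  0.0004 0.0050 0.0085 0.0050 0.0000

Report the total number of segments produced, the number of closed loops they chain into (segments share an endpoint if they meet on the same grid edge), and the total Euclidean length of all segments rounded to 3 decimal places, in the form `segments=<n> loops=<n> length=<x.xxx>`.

segments=8 loops=1 length=6.978

cell (6,1): code 0100 → (6.192,2.000)–(7.000,1.127)
cell (6,2): code 1000 → (7.000,2.838)–(6.192,2.000)
cell (7,1): code 0110 → (7.000,1.127)–(8.000,1.006)
cell (7,2): code 1101 → (7.624,3.000)–(7.000,2.838)
cell (7,3): code 1000 → (8.000,3.055)–(7.624,3.000)
cell (8,1): code 0010 → (8.000,1.006)–(8.789,2.000)
cell (8,2): code 0011 → (8.789,2.000)–(8.083,3.000)
cell (8,3): code 0001 → (8.083,3.000)–(8.000,3.055)
total: 8 segments, chained into 1 closed loop(s), length Σ = 6.977913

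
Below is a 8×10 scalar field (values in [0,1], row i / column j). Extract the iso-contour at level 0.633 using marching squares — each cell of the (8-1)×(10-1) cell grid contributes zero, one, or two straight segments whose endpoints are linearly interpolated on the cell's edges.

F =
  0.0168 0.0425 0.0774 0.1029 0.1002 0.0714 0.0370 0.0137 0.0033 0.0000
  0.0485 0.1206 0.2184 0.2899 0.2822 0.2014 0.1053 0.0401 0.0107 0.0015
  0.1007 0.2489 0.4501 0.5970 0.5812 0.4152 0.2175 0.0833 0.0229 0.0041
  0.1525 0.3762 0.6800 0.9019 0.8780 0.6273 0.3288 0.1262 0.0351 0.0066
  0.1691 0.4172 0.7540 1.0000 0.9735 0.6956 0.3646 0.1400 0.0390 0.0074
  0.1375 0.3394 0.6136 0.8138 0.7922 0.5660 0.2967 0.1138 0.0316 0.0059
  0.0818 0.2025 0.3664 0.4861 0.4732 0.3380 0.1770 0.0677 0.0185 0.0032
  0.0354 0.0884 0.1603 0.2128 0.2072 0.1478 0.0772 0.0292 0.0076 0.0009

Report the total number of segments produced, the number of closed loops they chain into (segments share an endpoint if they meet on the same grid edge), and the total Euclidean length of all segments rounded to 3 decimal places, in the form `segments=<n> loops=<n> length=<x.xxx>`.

segments=14 loops=1 length=10.928

cell (2,1): code 0100 → (2.796,2.000)–(3.000,1.845)
cell (2,2): code 1100 → (2.118,3.000)–(2.796,2.000)
cell (2,3): code 1100 → (2.175,4.000)–(2.118,3.000)
cell (2,4): code 1000 → (3.000,4.977)–(2.175,4.000)
cell (3,1): code 0110 → (3.000,1.845)–(4.000,1.641)
cell (3,4): code 1101 → (3.083,5.000)–(3.000,4.977)
cell (3,5): code 1000 → (4.000,5.189)–(3.083,5.000)
cell (4,1): code 0010 → (4.000,1.641)–(4.862,2.000)
cell (4,2): code 0111 → (4.862,2.000)–(5.000,2.097)
cell (4,4): code 1011 → (5.000,4.704)–(4.483,5.000)
cell (4,5): code 0001 → (4.483,5.000)–(4.000,5.189)
cell (5,2): code 0010 → (5.000,2.097)–(5.552,3.000)
cell (5,3): code 0011 → (5.552,3.000)–(5.499,4.000)
cell (5,4): code 0001 → (5.499,4.000)–(5.000,4.704)
total: 14 segments, chained into 1 closed loop(s), length Σ = 10.927638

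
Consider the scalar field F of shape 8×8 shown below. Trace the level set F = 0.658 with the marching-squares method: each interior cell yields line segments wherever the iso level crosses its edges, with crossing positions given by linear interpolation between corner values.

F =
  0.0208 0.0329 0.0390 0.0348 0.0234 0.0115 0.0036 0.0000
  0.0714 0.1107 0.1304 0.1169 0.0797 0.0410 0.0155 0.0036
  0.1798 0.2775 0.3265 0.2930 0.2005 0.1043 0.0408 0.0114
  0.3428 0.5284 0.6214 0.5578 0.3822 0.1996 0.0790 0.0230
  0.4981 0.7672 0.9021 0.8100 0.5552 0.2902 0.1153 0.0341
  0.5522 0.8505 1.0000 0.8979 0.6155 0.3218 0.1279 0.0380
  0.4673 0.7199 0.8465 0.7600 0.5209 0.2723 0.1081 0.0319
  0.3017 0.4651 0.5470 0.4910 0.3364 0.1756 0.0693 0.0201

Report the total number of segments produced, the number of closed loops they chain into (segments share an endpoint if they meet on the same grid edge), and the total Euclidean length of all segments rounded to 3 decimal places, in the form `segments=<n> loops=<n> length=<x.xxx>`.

cell (3,0): code 0100 → (3.543,1.000)–(4.000,0.594)
cell (3,1): code 1100 → (3.130,2.000)–(3.543,1.000)
cell (3,2): code 1100 → (3.397,3.000)–(3.130,2.000)
cell (3,3): code 1000 → (4.000,3.597)–(3.397,3.000)
cell (4,0): code 0110 → (4.000,0.594)–(5.000,0.355)
cell (4,3): code 1001 → (5.000,3.850)–(4.000,3.597)
cell (5,0): code 0110 → (5.000,0.355)–(6.000,0.755)
cell (5,3): code 1001 → (6.000,3.427)–(5.000,3.850)
cell (6,0): code 0010 → (6.000,0.755)–(6.243,1.000)
cell (6,1): code 0011 → (6.243,1.000)–(6.629,2.000)
cell (6,2): code 0011 → (6.629,2.000)–(6.379,3.000)
cell (6,3): code 0001 → (6.379,3.000)–(6.000,3.427)
total: 12 segments, chained into 1 closed loop(s), length Σ = 10.817447

segments=12 loops=1 length=10.817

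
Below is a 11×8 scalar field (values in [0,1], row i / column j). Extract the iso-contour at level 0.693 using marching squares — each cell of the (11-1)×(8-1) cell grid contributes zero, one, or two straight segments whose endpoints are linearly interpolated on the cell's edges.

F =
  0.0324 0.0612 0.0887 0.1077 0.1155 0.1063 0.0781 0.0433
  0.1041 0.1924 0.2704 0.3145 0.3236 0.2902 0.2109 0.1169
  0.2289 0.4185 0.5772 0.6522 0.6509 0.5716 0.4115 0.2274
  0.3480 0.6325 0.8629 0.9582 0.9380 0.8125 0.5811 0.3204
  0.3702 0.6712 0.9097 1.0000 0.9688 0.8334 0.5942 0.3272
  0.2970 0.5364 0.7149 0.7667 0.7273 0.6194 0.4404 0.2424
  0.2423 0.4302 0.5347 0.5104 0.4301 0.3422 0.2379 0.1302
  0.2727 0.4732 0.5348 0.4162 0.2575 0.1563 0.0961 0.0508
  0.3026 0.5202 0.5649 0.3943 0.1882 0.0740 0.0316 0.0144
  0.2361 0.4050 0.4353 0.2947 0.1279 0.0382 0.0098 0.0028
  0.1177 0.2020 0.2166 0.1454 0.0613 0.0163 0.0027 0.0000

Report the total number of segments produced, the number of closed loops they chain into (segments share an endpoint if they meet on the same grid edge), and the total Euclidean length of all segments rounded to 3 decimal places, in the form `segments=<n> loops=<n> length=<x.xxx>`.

segments=14 loops=1 length=12.234

cell (2,1): code 0100 → (2.405,2.000)–(3.000,1.263)
cell (2,2): code 1100 → (2.133,3.000)–(2.405,2.000)
cell (2,3): code 1100 → (2.147,4.000)–(2.133,3.000)
cell (2,4): code 1100 → (2.504,5.000)–(2.147,4.000)
cell (2,5): code 1000 → (3.000,5.516)–(2.504,5.000)
cell (3,1): code 0110 → (3.000,1.263)–(4.000,1.091)
cell (3,5): code 1001 → (4.000,5.587)–(3.000,5.516)
cell (4,1): code 0110 → (4.000,1.091)–(5.000,1.877)
cell (4,4): code 1011 → (5.000,4.318)–(4.656,5.000)
cell (4,5): code 0001 → (4.656,5.000)–(4.000,5.587)
cell (5,1): code 0010 → (5.000,1.877)–(5.122,2.000)
cell (5,2): code 0011 → (5.122,2.000)–(5.288,3.000)
cell (5,3): code 0011 → (5.288,3.000)–(5.115,4.000)
cell (5,4): code 0001 → (5.115,4.000)–(5.000,4.318)
total: 14 segments, chained into 1 closed loop(s), length Σ = 12.234135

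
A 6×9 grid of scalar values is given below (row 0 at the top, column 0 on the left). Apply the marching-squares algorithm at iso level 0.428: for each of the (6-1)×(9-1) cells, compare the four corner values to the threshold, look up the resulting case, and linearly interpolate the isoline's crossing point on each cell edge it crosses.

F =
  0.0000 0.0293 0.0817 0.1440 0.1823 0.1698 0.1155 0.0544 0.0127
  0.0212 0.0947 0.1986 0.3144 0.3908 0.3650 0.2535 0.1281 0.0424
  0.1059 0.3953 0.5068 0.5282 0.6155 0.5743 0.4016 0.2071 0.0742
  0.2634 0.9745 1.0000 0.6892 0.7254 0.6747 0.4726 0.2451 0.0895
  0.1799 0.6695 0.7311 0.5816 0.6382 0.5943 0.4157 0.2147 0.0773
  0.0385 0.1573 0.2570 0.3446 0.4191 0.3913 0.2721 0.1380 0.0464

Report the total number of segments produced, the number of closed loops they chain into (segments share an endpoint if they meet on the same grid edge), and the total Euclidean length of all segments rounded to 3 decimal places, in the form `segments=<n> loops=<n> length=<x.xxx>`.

segments=18 loops=1 length=15.588

cell (1,1): code 0100 → (1.744,2.000)–(2.000,1.293)
cell (1,2): code 1100 → (1.531,3.000)–(1.744,2.000)
cell (1,3): code 1100 → (1.166,4.000)–(1.531,3.000)
cell (1,4): code 1100 → (1.301,5.000)–(1.166,4.000)
cell (1,5): code 1000 → (2.000,5.847)–(1.301,5.000)
cell (2,0): code 0100 → (2.056,1.000)–(3.000,0.231)
cell (2,1): code 1110 → (2.000,1.293)–(2.056,1.000)
cell (2,5): code 1101 → (2.372,6.000)–(2.000,5.847)
cell (2,6): code 1000 → (3.000,6.196)–(2.372,6.000)
cell (3,0): code 0110 → (3.000,0.231)–(4.000,0.507)
cell (3,5): code 1011 → (4.000,5.931)–(3.784,6.000)
cell (3,6): code 0001 → (3.784,6.000)–(3.000,6.196)
cell (4,0): code 0010 → (4.000,0.507)–(4.471,1.000)
cell (4,1): code 0011 → (4.471,1.000)–(4.639,2.000)
cell (4,2): code 0011 → (4.639,2.000)–(4.648,3.000)
cell (4,3): code 0011 → (4.648,3.000)–(4.959,4.000)
cell (4,4): code 0011 → (4.959,4.000)–(4.819,5.000)
cell (4,5): code 0001 → (4.819,5.000)–(4.000,5.931)
total: 18 segments, chained into 1 closed loop(s), length Σ = 15.587597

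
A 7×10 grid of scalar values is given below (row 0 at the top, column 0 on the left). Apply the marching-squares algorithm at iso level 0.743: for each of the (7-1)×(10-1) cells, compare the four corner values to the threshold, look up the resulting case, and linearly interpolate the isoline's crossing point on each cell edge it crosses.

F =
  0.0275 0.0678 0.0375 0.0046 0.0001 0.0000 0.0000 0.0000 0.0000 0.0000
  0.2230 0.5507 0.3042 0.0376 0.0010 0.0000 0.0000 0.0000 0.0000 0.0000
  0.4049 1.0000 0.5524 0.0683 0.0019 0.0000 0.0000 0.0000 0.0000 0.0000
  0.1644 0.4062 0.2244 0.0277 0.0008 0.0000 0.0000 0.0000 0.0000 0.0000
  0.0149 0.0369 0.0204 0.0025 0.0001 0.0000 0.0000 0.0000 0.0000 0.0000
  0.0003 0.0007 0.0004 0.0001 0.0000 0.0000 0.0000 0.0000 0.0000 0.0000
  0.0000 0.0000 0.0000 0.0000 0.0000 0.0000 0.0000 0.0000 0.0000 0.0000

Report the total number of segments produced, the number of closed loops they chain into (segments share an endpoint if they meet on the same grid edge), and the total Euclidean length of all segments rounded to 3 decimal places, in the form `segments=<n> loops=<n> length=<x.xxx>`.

segments=4 loops=1 length=2.858

cell (1,0): code 0100 → (1.428,1.000)–(2.000,0.568)
cell (1,1): code 1000 → (2.000,1.574)–(1.428,1.000)
cell (2,0): code 0010 → (2.000,0.568)–(2.433,1.000)
cell (2,1): code 0001 → (2.433,1.000)–(2.000,1.574)
total: 4 segments, chained into 1 closed loop(s), length Σ = 2.857625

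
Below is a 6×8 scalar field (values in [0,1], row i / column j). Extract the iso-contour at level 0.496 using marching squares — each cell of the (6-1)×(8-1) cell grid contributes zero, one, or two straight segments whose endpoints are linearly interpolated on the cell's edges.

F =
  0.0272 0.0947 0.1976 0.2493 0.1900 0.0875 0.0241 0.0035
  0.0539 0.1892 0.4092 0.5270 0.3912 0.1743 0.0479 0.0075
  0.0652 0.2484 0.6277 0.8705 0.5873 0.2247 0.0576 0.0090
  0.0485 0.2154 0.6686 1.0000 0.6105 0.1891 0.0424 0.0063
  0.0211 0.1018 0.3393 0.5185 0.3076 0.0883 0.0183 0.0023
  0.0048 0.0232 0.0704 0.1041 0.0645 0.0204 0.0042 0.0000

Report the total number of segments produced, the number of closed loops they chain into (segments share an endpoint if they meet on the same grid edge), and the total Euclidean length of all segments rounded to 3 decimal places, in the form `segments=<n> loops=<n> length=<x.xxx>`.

cell (0,2): code 0100 → (0.888,3.000)–(1.000,2.737)
cell (0,3): code 1000 → (1.000,3.228)–(0.888,3.000)
cell (1,1): code 0100 → (1.397,2.000)–(2.000,1.653)
cell (1,2): code 1110 → (1.000,2.737)–(1.397,2.000)
cell (1,3): code 1101 → (1.534,4.000)–(1.000,3.228)
cell (1,4): code 1000 → (2.000,4.252)–(1.534,4.000)
cell (2,1): code 0110 → (2.000,1.653)–(3.000,1.619)
cell (2,4): code 1001 → (3.000,4.272)–(2.000,4.252)
cell (3,1): code 0010 → (3.000,1.619)–(3.524,2.000)
cell (3,2): code 0111 → (3.524,2.000)–(4.000,2.874)
cell (3,3): code 1011 → (4.000,3.107)–(3.378,4.000)
cell (3,4): code 0001 → (3.378,4.000)–(3.000,4.272)
cell (4,2): code 0010 → (4.000,2.874)–(4.054,3.000)
cell (4,3): code 0001 → (4.054,3.000)–(4.000,3.107)
total: 14 segments, chained into 1 closed loop(s), length Σ = 8.995434

segments=14 loops=1 length=8.995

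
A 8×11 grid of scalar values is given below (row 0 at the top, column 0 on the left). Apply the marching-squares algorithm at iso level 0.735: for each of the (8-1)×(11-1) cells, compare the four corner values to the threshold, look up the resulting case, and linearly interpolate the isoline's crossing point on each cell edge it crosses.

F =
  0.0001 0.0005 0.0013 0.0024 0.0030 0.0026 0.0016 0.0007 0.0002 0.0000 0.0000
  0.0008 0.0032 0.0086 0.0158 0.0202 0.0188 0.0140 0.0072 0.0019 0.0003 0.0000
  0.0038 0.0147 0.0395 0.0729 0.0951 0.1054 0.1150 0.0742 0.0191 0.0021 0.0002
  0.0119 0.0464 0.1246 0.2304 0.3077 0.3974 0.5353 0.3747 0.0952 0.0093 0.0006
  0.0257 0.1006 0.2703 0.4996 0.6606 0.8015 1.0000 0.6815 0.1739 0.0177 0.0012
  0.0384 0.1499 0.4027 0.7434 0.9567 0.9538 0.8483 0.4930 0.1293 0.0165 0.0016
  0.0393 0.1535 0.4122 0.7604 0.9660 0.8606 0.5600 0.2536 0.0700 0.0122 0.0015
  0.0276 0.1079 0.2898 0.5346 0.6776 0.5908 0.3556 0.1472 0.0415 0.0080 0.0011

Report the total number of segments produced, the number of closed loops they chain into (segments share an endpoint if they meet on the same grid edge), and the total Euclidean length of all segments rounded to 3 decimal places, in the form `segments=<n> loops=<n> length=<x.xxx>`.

cell (3,4): code 0100 → (3.835,5.000)–(4.000,4.528)
cell (3,5): code 1100 → (3.430,6.000)–(3.835,5.000)
cell (3,6): code 1000 → (4.000,6.832)–(3.430,6.000)
cell (4,2): code 0100 → (4.966,3.000)–(5.000,2.975)
cell (4,3): code 1100 → (4.251,4.000)–(4.966,3.000)
cell (4,4): code 1110 → (4.000,4.528)–(4.251,4.000)
cell (4,6): code 1001 → (5.000,6.319)–(4.000,6.832)
cell (5,2): code 0110 → (5.000,2.975)–(6.000,2.927)
cell (5,5): code 1011 → (6.000,5.418)–(5.393,6.000)
cell (5,6): code 0001 → (5.393,6.000)–(5.000,6.319)
cell (6,2): code 0010 → (6.000,2.927)–(6.112,3.000)
cell (6,3): code 0011 → (6.112,3.000)–(6.801,4.000)
cell (6,4): code 0011 → (6.801,4.000)–(6.466,5.000)
cell (6,5): code 0001 → (6.466,5.000)–(6.000,5.418)
total: 14 segments, chained into 1 closed loop(s), length Σ = 10.944473

segments=14 loops=1 length=10.944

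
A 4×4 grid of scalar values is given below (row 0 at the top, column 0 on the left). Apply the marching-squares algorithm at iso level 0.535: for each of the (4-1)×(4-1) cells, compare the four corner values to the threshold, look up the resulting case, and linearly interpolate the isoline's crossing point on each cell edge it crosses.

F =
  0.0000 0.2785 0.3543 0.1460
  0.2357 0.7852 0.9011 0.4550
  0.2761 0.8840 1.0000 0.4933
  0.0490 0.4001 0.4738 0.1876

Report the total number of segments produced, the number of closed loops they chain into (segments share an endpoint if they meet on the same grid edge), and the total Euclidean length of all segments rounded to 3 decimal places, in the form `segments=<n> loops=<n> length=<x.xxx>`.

segments=8 loops=1 length=7.967

cell (0,0): code 0100 → (0.506,1.000)–(1.000,0.545)
cell (0,1): code 1100 → (0.330,2.000)–(0.506,1.000)
cell (0,2): code 1000 → (1.000,2.821)–(0.330,2.000)
cell (1,0): code 0110 → (1.000,0.545)–(2.000,0.426)
cell (1,2): code 1001 → (2.000,2.918)–(1.000,2.821)
cell (2,0): code 0010 → (2.000,0.426)–(2.721,1.000)
cell (2,1): code 0011 → (2.721,1.000)–(2.884,2.000)
cell (2,2): code 0001 → (2.884,2.000)–(2.000,2.918)
total: 8 segments, chained into 1 closed loop(s), length Σ = 7.966805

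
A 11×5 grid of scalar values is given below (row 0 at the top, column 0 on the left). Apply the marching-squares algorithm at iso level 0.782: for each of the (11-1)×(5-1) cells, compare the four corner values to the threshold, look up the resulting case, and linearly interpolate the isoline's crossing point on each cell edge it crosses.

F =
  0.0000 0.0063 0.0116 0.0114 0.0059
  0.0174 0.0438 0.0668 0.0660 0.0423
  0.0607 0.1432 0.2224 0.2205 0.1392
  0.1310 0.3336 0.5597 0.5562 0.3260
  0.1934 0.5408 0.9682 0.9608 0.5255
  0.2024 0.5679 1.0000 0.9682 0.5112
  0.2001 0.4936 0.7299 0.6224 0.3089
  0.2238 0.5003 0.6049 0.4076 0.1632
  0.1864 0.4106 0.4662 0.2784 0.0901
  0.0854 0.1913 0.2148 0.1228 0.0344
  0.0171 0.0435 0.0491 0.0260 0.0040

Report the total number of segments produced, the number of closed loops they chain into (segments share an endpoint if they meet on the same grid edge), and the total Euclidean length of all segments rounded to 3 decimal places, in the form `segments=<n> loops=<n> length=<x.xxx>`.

cell (3,1): code 0100 → (3.544,2.000)–(4.000,1.564)
cell (3,2): code 1100 → (3.558,3.000)–(3.544,2.000)
cell (3,3): code 1000 → (4.000,3.411)–(3.558,3.000)
cell (4,1): code 0110 → (4.000,1.564)–(5.000,1.495)
cell (4,3): code 1001 → (5.000,3.407)–(4.000,3.411)
cell (5,1): code 0010 → (5.000,1.495)–(5.807,2.000)
cell (5,2): code 0011 → (5.807,2.000)–(5.538,3.000)
cell (5,3): code 0001 → (5.538,3.000)–(5.000,3.407)
total: 8 segments, chained into 1 closed loop(s), length Σ = 6.898841

segments=8 loops=1 length=6.899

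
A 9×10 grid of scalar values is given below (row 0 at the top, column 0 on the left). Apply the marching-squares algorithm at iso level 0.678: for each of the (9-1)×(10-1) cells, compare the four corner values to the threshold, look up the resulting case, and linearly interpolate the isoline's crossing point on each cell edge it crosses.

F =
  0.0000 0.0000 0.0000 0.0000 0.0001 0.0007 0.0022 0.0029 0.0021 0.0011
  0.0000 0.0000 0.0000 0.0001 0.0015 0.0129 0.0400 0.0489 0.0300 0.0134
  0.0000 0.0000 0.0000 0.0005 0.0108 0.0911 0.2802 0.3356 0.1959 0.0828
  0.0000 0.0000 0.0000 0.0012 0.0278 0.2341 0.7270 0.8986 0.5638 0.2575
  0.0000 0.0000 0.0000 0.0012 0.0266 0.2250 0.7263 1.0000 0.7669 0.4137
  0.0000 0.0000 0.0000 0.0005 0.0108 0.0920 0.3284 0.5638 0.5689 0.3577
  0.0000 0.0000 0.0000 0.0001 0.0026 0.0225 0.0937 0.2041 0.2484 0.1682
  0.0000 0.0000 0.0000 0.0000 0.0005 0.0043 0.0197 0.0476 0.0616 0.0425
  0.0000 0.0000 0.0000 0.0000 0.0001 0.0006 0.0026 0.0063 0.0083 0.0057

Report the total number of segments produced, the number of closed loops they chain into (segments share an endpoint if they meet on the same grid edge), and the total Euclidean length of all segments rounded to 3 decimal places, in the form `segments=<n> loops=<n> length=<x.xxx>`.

cell (2,5): code 0100 → (2.890,6.000)–(3.000,5.901)
cell (2,6): code 1100 → (2.608,7.000)–(2.890,6.000)
cell (2,7): code 1000 → (3.000,7.659)–(2.608,7.000)
cell (3,5): code 0110 → (3.000,5.901)–(4.000,5.904)
cell (3,7): code 1101 → (3.562,8.000)–(3.000,7.659)
cell (3,8): code 1000 → (4.000,8.252)–(3.562,8.000)
cell (4,5): code 0010 → (4.000,5.904)–(4.121,6.000)
cell (4,6): code 0011 → (4.121,6.000)–(4.738,7.000)
cell (4,7): code 0011 → (4.738,7.000)–(4.449,8.000)
cell (4,8): code 0001 → (4.449,8.000)–(4.000,8.252)
total: 10 segments, chained into 1 closed loop(s), length Σ = 7.001863

segments=10 loops=1 length=7.002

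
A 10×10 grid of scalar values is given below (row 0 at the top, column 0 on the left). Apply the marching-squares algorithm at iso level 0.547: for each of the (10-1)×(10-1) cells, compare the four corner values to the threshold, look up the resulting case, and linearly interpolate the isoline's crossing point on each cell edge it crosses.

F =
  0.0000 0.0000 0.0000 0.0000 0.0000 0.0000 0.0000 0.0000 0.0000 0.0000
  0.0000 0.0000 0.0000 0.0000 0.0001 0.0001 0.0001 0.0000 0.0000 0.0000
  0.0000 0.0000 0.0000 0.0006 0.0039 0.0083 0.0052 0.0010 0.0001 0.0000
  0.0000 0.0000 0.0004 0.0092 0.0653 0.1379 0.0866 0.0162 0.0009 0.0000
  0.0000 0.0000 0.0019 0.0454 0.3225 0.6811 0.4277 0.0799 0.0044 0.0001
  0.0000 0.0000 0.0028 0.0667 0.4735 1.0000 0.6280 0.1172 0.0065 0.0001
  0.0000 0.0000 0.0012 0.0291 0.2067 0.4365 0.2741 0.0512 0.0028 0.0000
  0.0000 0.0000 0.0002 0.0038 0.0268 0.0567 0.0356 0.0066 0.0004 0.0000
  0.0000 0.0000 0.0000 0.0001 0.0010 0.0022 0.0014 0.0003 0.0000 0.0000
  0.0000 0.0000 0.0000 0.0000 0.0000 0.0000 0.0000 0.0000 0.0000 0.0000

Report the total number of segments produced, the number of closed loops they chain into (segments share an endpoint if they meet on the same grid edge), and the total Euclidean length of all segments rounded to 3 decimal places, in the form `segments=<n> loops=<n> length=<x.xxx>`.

segments=8 loops=1 length=5.947

cell (3,4): code 0100 → (3.753,5.000)–(4.000,4.626)
cell (3,5): code 1000 → (4.000,5.529)–(3.753,5.000)
cell (4,4): code 0110 → (4.000,4.626)–(5.000,4.140)
cell (4,5): code 1101 → (4.596,6.000)–(4.000,5.529)
cell (4,6): code 1000 → (5.000,6.159)–(4.596,6.000)
cell (5,4): code 0010 → (5.000,4.140)–(5.804,5.000)
cell (5,5): code 0011 → (5.804,5.000)–(5.229,6.000)
cell (5,6): code 0001 → (5.229,6.000)–(5.000,6.159)
total: 8 segments, chained into 1 closed loop(s), length Σ = 5.947166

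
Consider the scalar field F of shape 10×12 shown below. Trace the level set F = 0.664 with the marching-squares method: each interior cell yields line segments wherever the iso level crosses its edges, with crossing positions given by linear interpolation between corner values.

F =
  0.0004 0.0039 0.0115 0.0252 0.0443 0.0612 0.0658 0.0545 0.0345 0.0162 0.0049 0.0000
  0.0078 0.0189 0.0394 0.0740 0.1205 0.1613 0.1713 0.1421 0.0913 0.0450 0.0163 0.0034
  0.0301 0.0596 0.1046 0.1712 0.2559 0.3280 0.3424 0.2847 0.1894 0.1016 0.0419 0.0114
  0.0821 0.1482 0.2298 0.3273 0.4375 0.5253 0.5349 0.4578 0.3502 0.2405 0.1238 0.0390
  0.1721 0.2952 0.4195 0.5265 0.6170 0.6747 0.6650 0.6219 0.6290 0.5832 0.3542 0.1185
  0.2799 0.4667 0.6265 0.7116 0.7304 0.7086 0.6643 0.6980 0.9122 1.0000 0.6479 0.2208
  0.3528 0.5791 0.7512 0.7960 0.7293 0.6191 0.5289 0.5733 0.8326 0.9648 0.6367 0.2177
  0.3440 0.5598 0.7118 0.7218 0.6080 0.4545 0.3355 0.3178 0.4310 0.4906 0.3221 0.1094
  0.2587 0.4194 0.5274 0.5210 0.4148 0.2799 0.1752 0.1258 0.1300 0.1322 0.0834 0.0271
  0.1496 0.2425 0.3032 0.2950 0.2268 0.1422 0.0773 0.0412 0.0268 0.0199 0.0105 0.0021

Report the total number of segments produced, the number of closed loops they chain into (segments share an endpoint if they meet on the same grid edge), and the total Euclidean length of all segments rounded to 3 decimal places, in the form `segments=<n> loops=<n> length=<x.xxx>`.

segments=26 loops=1 length=21.670

cell (3,4): code 0100 → (3.928,5.000)–(4.000,4.815)
cell (3,5): code 1100 → (3.992,6.000)–(3.928,5.000)
cell (3,6): code 1000 → (4.000,6.023)–(3.992,6.000)
cell (4,2): code 0100 → (4.743,3.000)–(5.000,2.441)
cell (4,3): code 1100 → (4.414,4.000)–(4.743,3.000)
cell (4,4): code 1110 → (4.000,4.815)–(4.414,4.000)
cell (4,6): code 1101 → (4.553,7.000)–(4.000,6.023)
cell (4,7): code 1100 → (4.124,8.000)–(4.553,7.000)
cell (4,8): code 1100 → (4.194,9.000)–(4.124,8.000)
cell (4,9): code 1000 → (5.000,9.954)–(4.194,9.000)
cell (5,1): code 0100 → (5.301,2.000)–(6.000,1.493)
cell (5,2): code 1110 → (5.000,2.441)–(5.301,2.000)
cell (5,4): code 1011 → (6.000,4.593)–(5.498,5.000)
cell (5,5): code 0011 → (5.498,5.000)–(5.002,6.000)
cell (5,6): code 0011 → (5.002,6.000)–(5.273,7.000)
cell (5,7): code 0111 → (5.273,7.000)–(6.000,7.350)
cell (5,9): code 1001 → (6.000,9.917)–(5.000,9.954)
cell (6,1): code 0110 → (6.000,1.493)–(7.000,1.686)
cell (6,3): code 1011 → (7.000,3.508)–(6.538,4.000)
cell (6,4): code 0001 → (6.538,4.000)–(6.000,4.593)
cell (6,7): code 0010 → (6.000,7.350)–(6.420,8.000)
cell (6,8): code 0011 → (6.420,8.000)–(6.634,9.000)
cell (6,9): code 0001 → (6.634,9.000)–(6.000,9.917)
cell (7,1): code 0010 → (7.000,1.686)–(7.259,2.000)
cell (7,2): code 0011 → (7.259,2.000)–(7.288,3.000)
cell (7,3): code 0001 → (7.288,3.000)–(7.000,3.508)
total: 26 segments, chained into 1 closed loop(s), length Σ = 21.670298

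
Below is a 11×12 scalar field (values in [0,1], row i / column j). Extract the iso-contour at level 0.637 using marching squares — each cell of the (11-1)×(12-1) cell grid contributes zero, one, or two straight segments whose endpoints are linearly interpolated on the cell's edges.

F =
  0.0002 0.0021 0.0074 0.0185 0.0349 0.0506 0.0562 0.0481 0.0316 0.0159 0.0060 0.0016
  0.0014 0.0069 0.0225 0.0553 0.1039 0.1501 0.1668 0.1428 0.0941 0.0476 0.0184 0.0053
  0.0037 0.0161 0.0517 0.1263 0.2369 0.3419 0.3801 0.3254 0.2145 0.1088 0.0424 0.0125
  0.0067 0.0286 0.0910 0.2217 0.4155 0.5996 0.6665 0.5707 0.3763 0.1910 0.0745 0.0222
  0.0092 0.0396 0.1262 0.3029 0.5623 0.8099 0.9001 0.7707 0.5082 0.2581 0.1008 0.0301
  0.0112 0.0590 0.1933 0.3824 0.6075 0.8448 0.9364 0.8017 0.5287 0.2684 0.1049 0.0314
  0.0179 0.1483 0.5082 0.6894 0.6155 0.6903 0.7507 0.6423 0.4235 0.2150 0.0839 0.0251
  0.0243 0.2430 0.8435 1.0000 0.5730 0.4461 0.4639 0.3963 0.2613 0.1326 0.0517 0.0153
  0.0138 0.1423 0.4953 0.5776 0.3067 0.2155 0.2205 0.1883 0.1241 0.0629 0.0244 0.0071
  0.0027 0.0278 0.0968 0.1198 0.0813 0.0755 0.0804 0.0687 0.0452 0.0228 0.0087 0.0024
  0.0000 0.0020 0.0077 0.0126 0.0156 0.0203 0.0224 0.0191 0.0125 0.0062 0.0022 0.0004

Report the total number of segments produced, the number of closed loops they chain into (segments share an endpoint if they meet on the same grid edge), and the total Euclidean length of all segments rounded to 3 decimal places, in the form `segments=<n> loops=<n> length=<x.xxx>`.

segments=22 loops=2 length=17.618

cell (2,5): code 0100 → (2.897,6.000)–(3.000,5.559)
cell (2,6): code 1000 → (3.000,6.308)–(2.897,6.000)
cell (3,4): code 0100 → (3.178,5.000)–(4.000,4.302)
cell (3,5): code 1110 → (3.000,5.559)–(3.178,5.000)
cell (3,6): code 1101 → (3.332,7.000)–(3.000,6.308)
cell (3,7): code 1000 → (4.000,7.509)–(3.332,7.000)
cell (4,4): code 0110 → (4.000,4.302)–(5.000,4.124)
cell (4,7): code 1001 → (5.000,7.603)–(4.000,7.509)
cell (5,2): code 0100 → (5.829,3.000)–(6.000,2.711)
cell (5,3): code 1000 → (6.000,3.709)–(5.829,3.000)
cell (5,4): code 0110 → (5.000,4.124)–(6.000,4.287)
cell (5,7): code 1001 → (6.000,7.024)–(5.000,7.603)
cell (6,1): code 0100 → (6.384,2.000)–(7.000,1.656)
cell (6,2): code 1110 → (6.000,2.711)–(6.384,2.000)
cell (6,3): code 1001 → (7.000,3.850)–(6.000,3.709)
cell (6,4): code 0010 → (6.000,4.287)–(6.218,5.000)
cell (6,5): code 0011 → (6.218,5.000)–(6.396,6.000)
cell (6,6): code 0011 → (6.396,6.000)–(6.022,7.000)
cell (6,7): code 0001 → (6.022,7.000)–(6.000,7.024)
cell (7,1): code 0010 → (7.000,1.656)–(7.593,2.000)
cell (7,2): code 0011 → (7.593,2.000)–(7.859,3.000)
cell (7,3): code 0001 → (7.859,3.000)–(7.000,3.850)
total: 22 segments, chained into 2 closed loop(s), length Σ = 17.618395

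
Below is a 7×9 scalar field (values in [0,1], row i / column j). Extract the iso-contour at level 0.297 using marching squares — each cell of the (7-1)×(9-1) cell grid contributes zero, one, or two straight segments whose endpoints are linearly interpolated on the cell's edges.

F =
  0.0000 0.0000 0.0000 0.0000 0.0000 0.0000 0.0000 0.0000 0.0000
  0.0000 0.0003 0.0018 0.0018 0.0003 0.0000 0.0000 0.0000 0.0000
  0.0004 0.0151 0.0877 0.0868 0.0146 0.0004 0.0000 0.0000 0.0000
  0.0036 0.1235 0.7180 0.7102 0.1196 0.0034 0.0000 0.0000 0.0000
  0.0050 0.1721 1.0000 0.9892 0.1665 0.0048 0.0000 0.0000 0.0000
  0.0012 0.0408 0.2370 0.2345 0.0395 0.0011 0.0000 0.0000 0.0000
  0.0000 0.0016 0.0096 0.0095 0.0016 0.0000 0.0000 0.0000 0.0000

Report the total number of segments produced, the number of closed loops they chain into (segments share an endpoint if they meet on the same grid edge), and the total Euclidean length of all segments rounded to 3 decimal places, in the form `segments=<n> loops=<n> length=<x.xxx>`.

segments=8 loops=1 length=8.455

cell (2,1): code 0100 → (2.332,2.000)–(3.000,1.292)
cell (2,2): code 1100 → (2.337,3.000)–(2.332,2.000)
cell (2,3): code 1000 → (3.000,3.700)–(2.337,3.000)
cell (3,1): code 0110 → (3.000,1.292)–(4.000,1.151)
cell (3,3): code 1001 → (4.000,3.841)–(3.000,3.700)
cell (4,1): code 0010 → (4.000,1.151)–(4.921,2.000)
cell (4,2): code 0011 → (4.921,2.000)–(4.917,3.000)
cell (4,3): code 0001 → (4.917,3.000)–(4.000,3.841)
total: 8 segments, chained into 1 closed loop(s), length Σ = 8.454732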